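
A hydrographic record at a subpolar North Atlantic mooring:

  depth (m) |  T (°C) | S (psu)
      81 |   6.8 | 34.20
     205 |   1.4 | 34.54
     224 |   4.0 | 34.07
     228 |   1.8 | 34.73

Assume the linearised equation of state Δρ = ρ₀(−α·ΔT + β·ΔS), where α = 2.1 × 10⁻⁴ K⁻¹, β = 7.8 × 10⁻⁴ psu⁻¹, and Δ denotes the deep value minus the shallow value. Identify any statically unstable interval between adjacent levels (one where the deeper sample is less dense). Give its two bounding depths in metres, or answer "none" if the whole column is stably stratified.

205–224 m

Evaluate Δρ/ρ₀ = −αΔT + βΔS across each adjacent pair:
  81–205 m: −αΔT+βΔS = −(2.1 × 10⁻⁴)(-5.4)+(7.8 × 10⁻⁴)(+0.34) = 1.4 × 10⁻³ → stable
  205–224 m: −αΔT+βΔS = −(2.1 × 10⁻⁴)(+2.6)+(7.8 × 10⁻⁴)(-0.47) = -9.1 × 10⁻⁴ → UNSTABLE
  224–228 m: −αΔT+βΔS = −(2.1 × 10⁻⁴)(-2.2)+(7.8 × 10⁻⁴)(+0.66) = 9.8 × 10⁻⁴ → stable
The 205–224 m interval has Δρ < 0: lighter water underlies denser water.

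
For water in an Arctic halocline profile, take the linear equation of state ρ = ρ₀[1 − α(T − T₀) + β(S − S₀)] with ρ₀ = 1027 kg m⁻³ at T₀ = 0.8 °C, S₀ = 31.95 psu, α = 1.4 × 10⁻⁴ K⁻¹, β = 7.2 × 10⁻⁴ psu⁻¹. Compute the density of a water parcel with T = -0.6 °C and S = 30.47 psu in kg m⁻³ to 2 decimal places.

T − T₀ = -1.4 K, S − S₀ = -1.48 psu.
Bracket = 1 − α·(-1.4) + β·(-1.48) = 1 + (-8.696 × 10⁻⁴) = 0.9991304.
ρ = 1027 × 0.9991304 = 1026.11 kg m⁻³.

1026.11 kg m⁻³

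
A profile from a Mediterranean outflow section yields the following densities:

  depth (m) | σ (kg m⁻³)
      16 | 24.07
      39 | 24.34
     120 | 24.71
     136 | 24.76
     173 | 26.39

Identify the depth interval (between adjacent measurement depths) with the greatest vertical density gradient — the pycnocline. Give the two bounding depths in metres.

136–173 m

Compute the density gradient over each adjacent pair:
  16–39 m: Δρ/Δz = 0.27/23 = 0.012 kg m⁻⁴
  39–120 m: Δρ/Δz = 0.37/81 = 4.6 × 10⁻³ kg m⁻⁴
  120–136 m: Δρ/Δz = 0.05/16 = 3.1 × 10⁻³ kg m⁻⁴
  136–173 m: Δρ/Δz = 1.63/37 = 0.044 kg m⁻⁴
The largest gradient is in the 136–173 m interval — the pycnocline.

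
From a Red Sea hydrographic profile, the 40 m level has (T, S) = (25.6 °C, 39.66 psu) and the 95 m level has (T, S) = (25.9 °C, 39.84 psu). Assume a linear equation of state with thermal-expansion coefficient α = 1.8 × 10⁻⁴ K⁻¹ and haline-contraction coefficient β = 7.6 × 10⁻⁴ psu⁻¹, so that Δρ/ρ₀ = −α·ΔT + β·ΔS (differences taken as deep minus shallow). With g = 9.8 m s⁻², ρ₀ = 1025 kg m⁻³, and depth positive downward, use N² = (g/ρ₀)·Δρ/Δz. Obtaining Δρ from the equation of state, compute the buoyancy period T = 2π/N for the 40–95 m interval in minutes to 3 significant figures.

ΔT = +0.3 K, ΔS = +0.18 psu (deep − shallow).
Δρ/ρ₀ = −αΔT + βΔS = -5.40 × 10⁻⁵ + 1.368 × 10⁻⁴ = 8.28 × 10⁻⁵, so Δρ ≈ 0.08487 kg m⁻³.
N² = (g/ρ₀)·Δρ/Δz = g·(Δρ/ρ₀)/Δz = 9.8 × 8.28 × 10⁻⁵ / 55 = 1.4753 × 10⁻⁵ s⁻².
N = √(1.4753 × 10⁻⁵) = 3.8410 × 10⁻³ rad s⁻¹ → T = 2π/N = 1.6358 × 10³ s = 27.263 min ≈ 27.3 min.

27.3 min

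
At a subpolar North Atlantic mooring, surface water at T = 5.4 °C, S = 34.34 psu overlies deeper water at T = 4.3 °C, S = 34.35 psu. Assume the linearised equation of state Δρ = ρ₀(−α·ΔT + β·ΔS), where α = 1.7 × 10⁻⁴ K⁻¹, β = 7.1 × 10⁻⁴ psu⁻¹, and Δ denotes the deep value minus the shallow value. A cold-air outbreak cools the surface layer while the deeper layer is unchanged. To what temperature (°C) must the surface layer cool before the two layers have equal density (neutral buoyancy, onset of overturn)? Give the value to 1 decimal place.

4.3 °C

Neutral buoyancy requires Δρ = 0, i.e. −α(T_deep − T_surf′) + β(S_deep − S_surf) = 0.
T_surf′ = T_deep − (β/α)·ΔS = 4.3 − (7.1 × 10⁻⁴/1.7 × 10⁻⁴)·(+0.01) = 4.258 °C.
Cooling required: 5.4 − (4.258) = 1.142 °C.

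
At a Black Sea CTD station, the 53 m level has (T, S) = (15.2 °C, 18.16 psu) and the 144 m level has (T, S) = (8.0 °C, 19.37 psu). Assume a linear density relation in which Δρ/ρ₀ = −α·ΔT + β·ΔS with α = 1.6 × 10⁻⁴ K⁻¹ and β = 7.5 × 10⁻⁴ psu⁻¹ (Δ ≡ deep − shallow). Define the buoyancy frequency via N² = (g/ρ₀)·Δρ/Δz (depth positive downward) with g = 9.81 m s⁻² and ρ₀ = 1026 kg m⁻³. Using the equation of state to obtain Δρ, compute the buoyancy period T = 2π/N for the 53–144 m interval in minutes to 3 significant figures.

ΔT = -7.2 K, ΔS = +1.21 psu (deep − shallow).
Δρ/ρ₀ = −αΔT + βΔS = 1.152 × 10⁻³ + 9.075 × 10⁻⁴ = 2.0595 × 10⁻³, so Δρ ≈ 2.113 kg m⁻³.
N² = (g/ρ₀)·Δρ/Δz = g·(Δρ/ρ₀)/Δz = 9.81 × 2.0595 × 10⁻³ / 91 = 2.2202 × 10⁻⁴ s⁻².
N = √(2.2202 × 10⁻⁴) = 0.014900 rad s⁻¹ → T = 2π/N = 421.69 s = 7.0282 min ≈ 7.03 min.

7.03 min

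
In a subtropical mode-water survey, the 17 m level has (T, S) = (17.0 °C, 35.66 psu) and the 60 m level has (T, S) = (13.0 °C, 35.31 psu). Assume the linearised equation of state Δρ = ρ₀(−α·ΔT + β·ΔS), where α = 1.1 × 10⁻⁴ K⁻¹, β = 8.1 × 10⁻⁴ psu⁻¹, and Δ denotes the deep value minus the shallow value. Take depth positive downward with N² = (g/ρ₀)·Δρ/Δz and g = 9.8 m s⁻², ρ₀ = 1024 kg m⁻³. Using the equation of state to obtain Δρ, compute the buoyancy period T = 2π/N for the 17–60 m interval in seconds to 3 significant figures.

1.05 × 10³ s

ΔT = -4.0 K, ΔS = -0.35 psu (deep − shallow).
Δρ/ρ₀ = −αΔT + βΔS = 4.40 × 10⁻⁴ − 2.835 × 10⁻⁴ = 1.565 × 10⁻⁴, so Δρ ≈ 0.1603 kg m⁻³.
N² = (g/ρ₀)·Δρ/Δz = g·(Δρ/ρ₀)/Δz = 9.8 × 1.565 × 10⁻⁴ / 43 = 3.5667 × 10⁻⁵ s⁻².
N = √(3.5667 × 10⁻⁵) = 5.9722 × 10⁻³ rad s⁻¹ → T = 2π/N = 1.0521 × 10³ s ≈ 1.05 × 10³ s.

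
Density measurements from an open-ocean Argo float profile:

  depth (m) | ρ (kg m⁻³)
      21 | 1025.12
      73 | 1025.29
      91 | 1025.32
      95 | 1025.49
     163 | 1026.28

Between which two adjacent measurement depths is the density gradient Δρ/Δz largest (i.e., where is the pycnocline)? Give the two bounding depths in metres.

Compute the density gradient over each adjacent pair:
  21–73 m: Δρ/Δz = 0.17/52 = 3.3 × 10⁻³ kg m⁻⁴
  73–91 m: Δρ/Δz = 0.03/18 = 1.7 × 10⁻³ kg m⁻⁴
  91–95 m: Δρ/Δz = 0.17/4 = 0.043 kg m⁻⁴
  95–163 m: Δρ/Δz = 0.79/68 = 0.012 kg m⁻⁴
The largest gradient is in the 91–95 m interval — the pycnocline.

91–95 m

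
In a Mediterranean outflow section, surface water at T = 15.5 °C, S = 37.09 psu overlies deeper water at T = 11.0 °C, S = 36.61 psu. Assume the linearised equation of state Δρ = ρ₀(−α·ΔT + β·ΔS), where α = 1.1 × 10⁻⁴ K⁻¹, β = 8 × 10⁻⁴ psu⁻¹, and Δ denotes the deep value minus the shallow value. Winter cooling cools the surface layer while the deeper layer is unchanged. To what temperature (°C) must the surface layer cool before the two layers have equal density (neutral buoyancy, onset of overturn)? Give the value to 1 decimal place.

14.5 °C

Neutral buoyancy requires Δρ = 0, i.e. −α(T_deep − T_surf′) + β(S_deep − S_surf) = 0.
T_surf′ = T_deep − (β/α)·ΔS = 11.0 − (8 × 10⁻⁴/1.1 × 10⁻⁴)·(-0.48) = 14.491 °C.
Cooling required: 15.5 − (14.491) = 1.009 °C.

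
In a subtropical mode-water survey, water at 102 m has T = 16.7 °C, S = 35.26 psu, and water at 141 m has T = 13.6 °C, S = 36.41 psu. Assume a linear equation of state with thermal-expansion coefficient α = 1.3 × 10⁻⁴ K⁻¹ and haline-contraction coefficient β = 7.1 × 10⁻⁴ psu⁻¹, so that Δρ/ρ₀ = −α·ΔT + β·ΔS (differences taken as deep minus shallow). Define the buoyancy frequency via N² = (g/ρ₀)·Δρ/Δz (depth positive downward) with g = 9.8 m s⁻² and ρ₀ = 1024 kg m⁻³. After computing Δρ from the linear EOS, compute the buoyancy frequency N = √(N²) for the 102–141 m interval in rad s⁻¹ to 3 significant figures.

0.0175 rad s⁻¹

ΔT = -3.1 K, ΔS = +1.15 psu (deep − shallow).
Δρ/ρ₀ = −αΔT + βΔS = 4.03 × 10⁻⁴ + 8.165 × 10⁻⁴ = 1.2195 × 10⁻³, so Δρ ≈ 1.249 kg m⁻³.
N² = (g/ρ₀)·Δρ/Δz = g·(Δρ/ρ₀)/Δz = 9.8 × 1.2195 × 10⁻³ / 39 = 3.0644 × 10⁻⁴ s⁻².
N = √(3.0644 × 10⁻⁴) = 0.017505 rad s⁻¹ ≈ 0.0175 rad s⁻¹.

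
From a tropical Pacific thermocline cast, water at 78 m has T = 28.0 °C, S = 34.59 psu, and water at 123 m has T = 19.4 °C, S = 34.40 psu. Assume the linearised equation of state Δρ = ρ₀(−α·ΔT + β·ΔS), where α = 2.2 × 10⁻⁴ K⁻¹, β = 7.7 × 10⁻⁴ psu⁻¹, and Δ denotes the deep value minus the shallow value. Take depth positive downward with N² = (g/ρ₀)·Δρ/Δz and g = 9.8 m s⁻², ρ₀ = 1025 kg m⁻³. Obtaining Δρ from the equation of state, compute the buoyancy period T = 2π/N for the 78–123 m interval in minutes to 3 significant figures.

5.37 min

ΔT = -8.6 K, ΔS = -0.19 psu (deep − shallow).
Δρ/ρ₀ = −αΔT + βΔS = 1.892 × 10⁻³ − 1.463 × 10⁻⁴ = 1.7457 × 10⁻³, so Δρ ≈ 1.789 kg m⁻³.
N² = (g/ρ₀)·Δρ/Δz = g·(Δρ/ρ₀)/Δz = 9.8 × 1.7457 × 10⁻³ / 45 = 3.8017 × 10⁻⁴ s⁻².
N = √(3.8017 × 10⁻⁴) = 0.019498 rad s⁻¹ → T = 2π/N = 322.25 s = 5.3708 min ≈ 5.37 min.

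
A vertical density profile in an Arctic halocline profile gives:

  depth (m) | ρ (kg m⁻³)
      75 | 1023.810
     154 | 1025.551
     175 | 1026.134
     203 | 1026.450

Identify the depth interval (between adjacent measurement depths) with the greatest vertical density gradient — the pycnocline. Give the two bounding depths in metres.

154–175 m

Compute the density gradient over each adjacent pair:
  75–154 m: Δρ/Δz = 1.741/79 = 0.022 kg m⁻⁴
  154–175 m: Δρ/Δz = 0.583/21 = 0.028 kg m⁻⁴
  175–203 m: Δρ/Δz = 0.316/28 = 0.011 kg m⁻⁴
The largest gradient is in the 154–175 m interval — the pycnocline.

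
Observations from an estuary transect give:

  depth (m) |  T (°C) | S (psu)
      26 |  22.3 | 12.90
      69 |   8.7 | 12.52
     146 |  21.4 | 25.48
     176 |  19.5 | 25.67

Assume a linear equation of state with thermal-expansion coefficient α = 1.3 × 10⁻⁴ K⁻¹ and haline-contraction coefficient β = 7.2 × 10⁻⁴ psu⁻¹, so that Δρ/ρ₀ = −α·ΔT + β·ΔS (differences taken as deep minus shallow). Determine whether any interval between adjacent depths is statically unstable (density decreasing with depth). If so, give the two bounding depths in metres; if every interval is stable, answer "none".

none

Evaluate Δρ/ρ₀ = −αΔT + βΔS across each adjacent pair:
  26–69 m: −αΔT+βΔS = −(1.3 × 10⁻⁴)(-13.6)+(7.2 × 10⁻⁴)(-0.38) = 1.5 × 10⁻³ → stable
  69–146 m: −αΔT+βΔS = −(1.3 × 10⁻⁴)(+12.7)+(7.2 × 10⁻⁴)(+12.96) = 7.7 × 10⁻³ → stable
  146–176 m: −αΔT+βΔS = −(1.3 × 10⁻⁴)(-1.9)+(7.2 × 10⁻⁴)(+0.19) = 3.8 × 10⁻⁴ → stable
Every interval has Δρ > 0: the column is stably stratified throughout.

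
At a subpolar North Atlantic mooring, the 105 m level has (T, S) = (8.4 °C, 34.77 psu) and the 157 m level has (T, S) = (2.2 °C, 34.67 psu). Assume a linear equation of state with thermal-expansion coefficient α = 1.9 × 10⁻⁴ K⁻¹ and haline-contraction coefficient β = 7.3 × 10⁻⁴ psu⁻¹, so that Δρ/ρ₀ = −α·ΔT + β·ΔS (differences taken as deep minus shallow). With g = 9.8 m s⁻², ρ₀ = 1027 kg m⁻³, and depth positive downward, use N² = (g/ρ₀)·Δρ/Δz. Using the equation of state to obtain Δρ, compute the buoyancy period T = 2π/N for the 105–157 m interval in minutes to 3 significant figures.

7.26 min

ΔT = -6.2 K, ΔS = -0.10 psu (deep − shallow).
Δρ/ρ₀ = −αΔT + βΔS = 1.178 × 10⁻³ − 7.30 × 10⁻⁵ = 1.105 × 10⁻³, so Δρ ≈ 1.135 kg m⁻³.
N² = (g/ρ₀)·Δρ/Δz = g·(Δρ/ρ₀)/Δz = 9.8 × 1.105 × 10⁻³ / 52 = 2.0825 × 10⁻⁴ s⁻².
N = √(2.0825 × 10⁻⁴) = 0.014431 rad s⁻¹ → T = 2π/N = 435.40 s = 7.2567 min ≈ 7.26 min.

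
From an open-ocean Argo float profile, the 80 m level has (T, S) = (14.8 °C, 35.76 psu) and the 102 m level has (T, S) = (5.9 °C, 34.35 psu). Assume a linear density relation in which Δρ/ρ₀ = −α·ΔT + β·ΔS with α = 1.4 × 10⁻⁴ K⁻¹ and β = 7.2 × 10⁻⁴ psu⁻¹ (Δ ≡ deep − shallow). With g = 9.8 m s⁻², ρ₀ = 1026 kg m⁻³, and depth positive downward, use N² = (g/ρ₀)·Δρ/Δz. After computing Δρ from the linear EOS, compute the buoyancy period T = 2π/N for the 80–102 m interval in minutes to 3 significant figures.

10.3 min

ΔT = -8.9 K, ΔS = -1.41 psu (deep − shallow).
Δρ/ρ₀ = −αΔT + βΔS = 1.246 × 10⁻³ − 1.0152 × 10⁻³ = 2.308 × 10⁻⁴, so Δρ ≈ 0.2368 kg m⁻³.
N² = (g/ρ₀)·Δρ/Δz = g·(Δρ/ρ₀)/Δz = 9.8 × 2.308 × 10⁻⁴ / 22 = 1.0281 × 10⁻⁴ s⁻².
N = √(1.0281 × 10⁻⁴) = 0.010140 rad s⁻¹ → T = 2π/N = 619.64 s = 10.327 min ≈ 10.3 min.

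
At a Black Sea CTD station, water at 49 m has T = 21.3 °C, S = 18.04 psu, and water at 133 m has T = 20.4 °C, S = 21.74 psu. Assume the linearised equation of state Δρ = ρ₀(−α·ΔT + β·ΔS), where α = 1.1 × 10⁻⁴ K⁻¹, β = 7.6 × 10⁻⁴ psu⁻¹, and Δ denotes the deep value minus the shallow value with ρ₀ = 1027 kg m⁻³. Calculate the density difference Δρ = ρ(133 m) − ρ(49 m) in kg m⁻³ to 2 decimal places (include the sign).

ΔT = -0.9 K, ΔS = +3.70 psu (deep − shallow).
Δρ/ρ₀ = −(1.1 × 10⁻⁴)(-0.9) + (7.6 × 10⁻⁴)(+3.70) = 2.911 × 10⁻³.
Δρ = 1027 × (2.911 × 10⁻³) = +2.99 kg m⁻³.
Positive Δρ: denser below, stable.

+2.99 kg m⁻³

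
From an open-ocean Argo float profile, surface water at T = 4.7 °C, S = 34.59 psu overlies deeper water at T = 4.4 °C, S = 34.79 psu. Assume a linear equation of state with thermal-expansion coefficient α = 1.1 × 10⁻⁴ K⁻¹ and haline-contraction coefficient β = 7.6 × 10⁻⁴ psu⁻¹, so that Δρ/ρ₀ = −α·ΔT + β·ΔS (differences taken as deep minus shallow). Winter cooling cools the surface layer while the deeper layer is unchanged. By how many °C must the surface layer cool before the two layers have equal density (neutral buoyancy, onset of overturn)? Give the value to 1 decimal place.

Neutral buoyancy requires Δρ = 0, i.e. −α(T_deep − T_surf′) + β(S_deep − S_surf) = 0.
T_surf′ = T_deep − (β/α)·ΔS = 4.4 − (7.6 × 10⁻⁴/1.1 × 10⁻⁴)·(+0.20) = 3.018 °C.
Cooling required: 4.7 − (3.018) = 1.682 °C.

1.7 °C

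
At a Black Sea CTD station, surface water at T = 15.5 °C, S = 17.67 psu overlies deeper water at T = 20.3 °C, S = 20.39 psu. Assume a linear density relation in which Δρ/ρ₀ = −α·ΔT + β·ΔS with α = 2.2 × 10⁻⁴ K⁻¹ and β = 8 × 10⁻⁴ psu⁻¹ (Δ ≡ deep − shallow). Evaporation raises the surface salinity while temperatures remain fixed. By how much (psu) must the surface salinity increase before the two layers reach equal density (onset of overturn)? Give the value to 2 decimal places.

Neutral buoyancy requires −α(T_deep − T_surf) + β(S_deep − S_surf′) = 0.
S_surf′ = S_deep − (α/β)·ΔT = 20.39 − (2.2 × 10⁻⁴/8 × 10⁻⁴)·(+4.8) = 19.0700 psu.
Increase required: 19.0700 − 17.67 = 1.4000 psu.

1.40 psu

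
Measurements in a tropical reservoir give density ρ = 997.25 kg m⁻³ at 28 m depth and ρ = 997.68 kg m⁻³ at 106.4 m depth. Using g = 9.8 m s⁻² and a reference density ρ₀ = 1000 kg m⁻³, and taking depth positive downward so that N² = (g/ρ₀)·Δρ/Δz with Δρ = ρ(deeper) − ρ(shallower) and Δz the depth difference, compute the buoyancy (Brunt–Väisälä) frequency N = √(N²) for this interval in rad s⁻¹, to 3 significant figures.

7.33 × 10⁻³ rad s⁻¹

Δρ = 997.68 − 997.25 = 0.43 kg m⁻³ over Δz = 106.4 − 28 = 78.4 m.
N² = (9.8/1000) × (0.43/78.4) = 5.3750 × 10⁻⁵ s⁻².
N = √(5.3750 × 10⁻⁵) = 7.3314 × 10⁻³ rad s⁻¹ ≈ 7.33 × 10⁻³ rad s⁻¹.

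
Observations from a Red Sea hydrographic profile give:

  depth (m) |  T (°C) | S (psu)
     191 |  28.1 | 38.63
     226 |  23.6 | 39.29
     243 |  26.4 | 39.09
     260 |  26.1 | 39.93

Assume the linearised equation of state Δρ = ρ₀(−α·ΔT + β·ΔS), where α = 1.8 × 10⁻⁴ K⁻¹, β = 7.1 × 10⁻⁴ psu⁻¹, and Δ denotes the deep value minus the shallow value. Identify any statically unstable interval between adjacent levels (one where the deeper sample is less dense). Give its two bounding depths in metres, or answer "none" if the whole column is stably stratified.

Evaluate Δρ/ρ₀ = −αΔT + βΔS across each adjacent pair:
  191–226 m: −αΔT+βΔS = −(1.8 × 10⁻⁴)(-4.5)+(7.1 × 10⁻⁴)(+0.66) = 1.3 × 10⁻³ → stable
  226–243 m: −αΔT+βΔS = −(1.8 × 10⁻⁴)(+2.8)+(7.1 × 10⁻⁴)(-0.20) = -6.5 × 10⁻⁴ → UNSTABLE
  243–260 m: −αΔT+βΔS = −(1.8 × 10⁻⁴)(-0.3)+(7.1 × 10⁻⁴)(+0.84) = 6.5 × 10⁻⁴ → stable
The 226–243 m interval has Δρ < 0: lighter water underlies denser water.

226–243 m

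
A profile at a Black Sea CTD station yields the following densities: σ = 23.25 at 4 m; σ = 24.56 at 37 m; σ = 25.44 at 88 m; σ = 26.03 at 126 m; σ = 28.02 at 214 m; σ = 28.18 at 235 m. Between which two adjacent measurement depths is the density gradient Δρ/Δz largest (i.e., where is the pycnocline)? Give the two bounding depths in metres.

4–37 m

Compute the density gradient over each adjacent pair:
  4–37 m: Δρ/Δz = 1.31/33 = 0.040 kg m⁻⁴
  37–88 m: Δρ/Δz = 0.88/51 = 0.017 kg m⁻⁴
  88–126 m: Δρ/Δz = 0.59/38 = 0.016 kg m⁻⁴
  126–214 m: Δρ/Δz = 1.99/88 = 0.023 kg m⁻⁴
  214–235 m: Δρ/Δz = 0.16/21 = 7.6 × 10⁻³ kg m⁻⁴
The largest gradient is in the 4–37 m interval — the pycnocline.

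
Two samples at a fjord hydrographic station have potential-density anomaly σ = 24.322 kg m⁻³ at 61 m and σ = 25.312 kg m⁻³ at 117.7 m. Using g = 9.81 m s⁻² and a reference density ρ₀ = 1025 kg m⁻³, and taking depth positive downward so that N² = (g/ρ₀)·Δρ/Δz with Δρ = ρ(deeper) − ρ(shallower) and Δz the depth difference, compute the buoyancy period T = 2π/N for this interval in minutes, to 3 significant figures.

Δρ = 1025.312 − 1024.322 = 0.990 kg m⁻³ over Δz = 117.7 − 61 = 56.7 m.
N² = (9.81/1025) × (0.990/56.7) = 1.6711 × 10⁻⁴ s⁻².
N = √(1.6711 × 10⁻⁴) = 0.012927 rad s⁻¹, so T = 2π/N = 486.05 s = 8.1008 min ≈ 8.10 min.
A positive N² confirms static stability across the interval.

8.10 min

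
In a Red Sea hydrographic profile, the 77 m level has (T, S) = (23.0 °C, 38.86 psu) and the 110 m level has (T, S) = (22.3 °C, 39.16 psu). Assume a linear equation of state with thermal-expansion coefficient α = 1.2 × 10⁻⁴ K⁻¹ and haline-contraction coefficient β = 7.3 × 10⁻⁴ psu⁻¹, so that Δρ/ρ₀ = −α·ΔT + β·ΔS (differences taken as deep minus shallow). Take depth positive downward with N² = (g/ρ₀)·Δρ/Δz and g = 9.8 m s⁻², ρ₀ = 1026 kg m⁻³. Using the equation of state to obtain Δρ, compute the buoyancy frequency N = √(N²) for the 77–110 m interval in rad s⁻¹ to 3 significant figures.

9.49 × 10⁻³ rad s⁻¹

ΔT = -0.7 K, ΔS = +0.30 psu (deep − shallow).
Δρ/ρ₀ = −αΔT + βΔS = 8.40 × 10⁻⁵ + 2.19 × 10⁻⁴ = 3.03 × 10⁻⁴, so Δρ ≈ 0.3109 kg m⁻³.
N² = (g/ρ₀)·Δρ/Δz = g·(Δρ/ρ₀)/Δz = 9.8 × 3.03 × 10⁻⁴ / 33 = 8.9982 × 10⁻⁵ s⁻².
N = √(8.9982 × 10⁻⁵) = 9.4859 × 10⁻³ rad s⁻¹ ≈ 9.49 × 10⁻³ rad s⁻¹.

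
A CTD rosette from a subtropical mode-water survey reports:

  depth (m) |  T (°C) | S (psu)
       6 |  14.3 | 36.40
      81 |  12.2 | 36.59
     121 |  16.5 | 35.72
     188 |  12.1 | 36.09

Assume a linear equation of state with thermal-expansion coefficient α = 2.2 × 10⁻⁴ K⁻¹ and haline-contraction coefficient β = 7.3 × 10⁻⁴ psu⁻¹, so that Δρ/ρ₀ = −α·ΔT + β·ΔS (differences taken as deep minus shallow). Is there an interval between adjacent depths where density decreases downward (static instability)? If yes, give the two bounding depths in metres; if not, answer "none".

81–121 m

Evaluate Δρ/ρ₀ = −αΔT + βΔS across each adjacent pair:
  6–81 m: −αΔT+βΔS = −(2.2 × 10⁻⁴)(-2.1)+(7.3 × 10⁻⁴)(+0.19) = 6.0 × 10⁻⁴ → stable
  81–121 m: −αΔT+βΔS = −(2.2 × 10⁻⁴)(+4.3)+(7.3 × 10⁻⁴)(-0.87) = -1.6 × 10⁻³ → UNSTABLE
  121–188 m: −αΔT+βΔS = −(2.2 × 10⁻⁴)(-4.4)+(7.3 × 10⁻⁴)(+0.37) = 1.2 × 10⁻³ → stable
The 81–121 m interval has Δρ < 0: lighter water underlies denser water.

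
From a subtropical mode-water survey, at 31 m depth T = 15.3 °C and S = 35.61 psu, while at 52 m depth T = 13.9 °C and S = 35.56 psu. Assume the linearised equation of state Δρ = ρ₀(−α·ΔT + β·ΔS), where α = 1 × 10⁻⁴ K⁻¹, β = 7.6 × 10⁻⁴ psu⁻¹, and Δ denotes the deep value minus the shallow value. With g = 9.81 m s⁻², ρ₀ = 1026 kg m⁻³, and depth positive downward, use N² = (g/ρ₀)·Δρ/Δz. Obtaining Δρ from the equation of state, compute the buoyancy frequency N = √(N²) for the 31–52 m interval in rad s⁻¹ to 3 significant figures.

ΔT = -1.4 K, ΔS = -0.05 psu (deep − shallow).
Δρ/ρ₀ = −αΔT + βΔS = 1.40 × 10⁻⁴ − 3.80 × 10⁻⁵ = 1.02 × 10⁻⁴, so Δρ ≈ 0.1047 kg m⁻³.
N² = (g/ρ₀)·Δρ/Δz = g·(Δρ/ρ₀)/Δz = 9.81 × 1.02 × 10⁻⁴ / 21 = 4.7649 × 10⁻⁵ s⁻².
N = √(4.7649 × 10⁻⁵) = 6.9028 × 10⁻³ rad s⁻¹ ≈ 6.90 × 10⁻³ rad s⁻¹.

6.90 × 10⁻³ rad s⁻¹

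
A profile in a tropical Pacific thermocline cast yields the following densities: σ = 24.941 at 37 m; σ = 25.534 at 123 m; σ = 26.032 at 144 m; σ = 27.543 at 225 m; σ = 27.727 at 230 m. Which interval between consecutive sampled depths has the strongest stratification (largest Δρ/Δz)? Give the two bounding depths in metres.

Compute the density gradient over each adjacent pair:
  37–123 m: Δρ/Δz = 0.593/86 = 6.9 × 10⁻³ kg m⁻⁴
  123–144 m: Δρ/Δz = 0.498/21 = 0.024 kg m⁻⁴
  144–225 m: Δρ/Δz = 1.511/81 = 0.019 kg m⁻⁴
  225–230 m: Δρ/Δz = 0.184/5 = 0.037 kg m⁻⁴
The largest gradient is in the 225–230 m interval — the pycnocline.

225–230 m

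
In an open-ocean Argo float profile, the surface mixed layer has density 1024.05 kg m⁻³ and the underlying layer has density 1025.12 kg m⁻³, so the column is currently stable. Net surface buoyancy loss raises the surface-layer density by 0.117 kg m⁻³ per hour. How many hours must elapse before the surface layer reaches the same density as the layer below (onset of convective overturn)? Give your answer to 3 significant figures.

9.15 hours

Density deficit of the surface layer: 1025.12 − 1024.05 = 1.07 kg m⁻³.
Required change = 1.07 / 0.117 = 9.15 hours.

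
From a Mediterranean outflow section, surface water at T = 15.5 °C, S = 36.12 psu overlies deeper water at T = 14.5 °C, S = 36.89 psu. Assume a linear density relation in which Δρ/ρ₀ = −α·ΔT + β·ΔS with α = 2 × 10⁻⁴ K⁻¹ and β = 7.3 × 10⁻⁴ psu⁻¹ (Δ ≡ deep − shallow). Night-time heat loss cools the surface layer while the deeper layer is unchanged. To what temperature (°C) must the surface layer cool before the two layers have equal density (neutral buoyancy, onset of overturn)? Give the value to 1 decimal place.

11.7 °C

Neutral buoyancy requires Δρ = 0, i.e. −α(T_deep − T_surf′) + β(S_deep − S_surf) = 0.
T_surf′ = T_deep − (β/α)·ΔS = 14.5 − (7.3 × 10⁻⁴/2 × 10⁻⁴)·(+0.77) = 11.690 °C.
Cooling required: 15.5 − (11.690) = 3.810 °C.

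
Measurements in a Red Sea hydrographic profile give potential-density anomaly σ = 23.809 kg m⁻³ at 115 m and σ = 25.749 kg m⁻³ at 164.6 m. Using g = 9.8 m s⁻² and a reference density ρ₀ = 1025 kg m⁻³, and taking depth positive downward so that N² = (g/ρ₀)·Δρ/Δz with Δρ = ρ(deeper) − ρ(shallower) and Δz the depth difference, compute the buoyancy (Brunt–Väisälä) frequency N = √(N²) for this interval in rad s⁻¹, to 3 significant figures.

Δρ = 1025.749 − 1023.809 = 1.940 kg m⁻³ over Δz = 164.6 − 115 = 49.6 m.
N² = (9.8/1025) × (1.940/49.6) = 3.7396 × 10⁻⁴ s⁻².
N = √(3.7396 × 10⁻⁴) = 0.019338 rad s⁻¹ ≈ 0.0193 rad s⁻¹.

0.0193 rad s⁻¹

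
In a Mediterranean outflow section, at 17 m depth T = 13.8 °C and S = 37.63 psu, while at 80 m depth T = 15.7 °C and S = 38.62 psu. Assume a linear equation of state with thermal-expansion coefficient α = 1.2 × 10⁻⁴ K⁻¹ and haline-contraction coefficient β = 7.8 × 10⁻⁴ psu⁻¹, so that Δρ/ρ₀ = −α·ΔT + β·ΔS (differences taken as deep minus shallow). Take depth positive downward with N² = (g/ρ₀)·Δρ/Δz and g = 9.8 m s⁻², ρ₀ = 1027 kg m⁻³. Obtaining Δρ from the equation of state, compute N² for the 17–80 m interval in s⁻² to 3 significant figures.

8.47 × 10⁻⁵ s⁻²

ΔT = +1.9 K, ΔS = +0.99 psu (deep − shallow).
Δρ/ρ₀ = −αΔT + βΔS = -2.28 × 10⁻⁴ + 7.722 × 10⁻⁴ = 5.442 × 10⁻⁴, so Δρ ≈ 0.5589 kg m⁻³.
N² = (g/ρ₀)·Δρ/Δz = g·(Δρ/ρ₀)/Δz = 9.8 × 5.442 × 10⁻⁴ / 63 = 8.4653 × 10⁻⁵ s⁻² ≈ 8.47 × 10⁻⁵ s⁻².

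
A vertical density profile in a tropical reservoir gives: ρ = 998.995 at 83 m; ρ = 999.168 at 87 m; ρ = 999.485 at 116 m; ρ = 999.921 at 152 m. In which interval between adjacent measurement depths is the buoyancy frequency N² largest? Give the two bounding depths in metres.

Compute the density gradient over each adjacent pair:
  83–87 m: Δρ/Δz = 0.173/4 = 0.043 kg m⁻⁴
  87–116 m: Δρ/Δz = 0.317/29 = 0.011 kg m⁻⁴
  116–152 m: Δρ/Δz = 0.436/36 = 0.012 kg m⁻⁴
The largest gradient is in the 83–87 m interval — the pycnocline.

83–87 m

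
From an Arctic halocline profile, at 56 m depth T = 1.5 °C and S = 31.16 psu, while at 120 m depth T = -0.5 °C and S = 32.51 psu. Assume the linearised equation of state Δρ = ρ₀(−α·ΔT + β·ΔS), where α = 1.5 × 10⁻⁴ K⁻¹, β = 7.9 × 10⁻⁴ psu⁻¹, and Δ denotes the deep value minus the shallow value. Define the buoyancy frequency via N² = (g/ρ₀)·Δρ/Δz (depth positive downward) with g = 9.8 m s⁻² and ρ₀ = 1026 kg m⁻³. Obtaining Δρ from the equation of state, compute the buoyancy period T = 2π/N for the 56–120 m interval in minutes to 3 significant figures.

ΔT = -2.0 K, ΔS = +1.35 psu (deep − shallow).
Δρ/ρ₀ = −αΔT + βΔS = 3.00 × 10⁻⁴ + 1.0665 × 10⁻³ = 1.3665 × 10⁻³, so Δρ ≈ 1.402 kg m⁻³.
N² = (g/ρ₀)·Δρ/Δz = g·(Δρ/ρ₀)/Δz = 9.8 × 1.3665 × 10⁻³ / 64 = 2.0925 × 10⁻⁴ s⁻².
N = √(2.0925 × 10⁻⁴) = 0.014465 rad s⁻¹ → T = 2π/N = 434.37 s = 7.2395 min ≈ 7.24 min.

7.24 min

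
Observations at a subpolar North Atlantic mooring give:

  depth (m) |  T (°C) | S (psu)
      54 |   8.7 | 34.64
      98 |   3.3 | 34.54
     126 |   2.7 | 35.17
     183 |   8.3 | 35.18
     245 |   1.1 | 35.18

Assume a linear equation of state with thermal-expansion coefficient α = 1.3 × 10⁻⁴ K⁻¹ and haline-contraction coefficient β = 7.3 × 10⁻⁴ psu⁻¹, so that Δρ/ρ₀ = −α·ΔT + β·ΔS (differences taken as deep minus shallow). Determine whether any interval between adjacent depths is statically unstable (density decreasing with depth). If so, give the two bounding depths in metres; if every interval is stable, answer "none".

126–183 m

Evaluate Δρ/ρ₀ = −αΔT + βΔS across each adjacent pair:
  54–98 m: −αΔT+βΔS = −(1.3 × 10⁻⁴)(-5.4)+(7.3 × 10⁻⁴)(-0.10) = 6.3 × 10⁻⁴ → stable
  98–126 m: −αΔT+βΔS = −(1.3 × 10⁻⁴)(-0.6)+(7.3 × 10⁻⁴)(+0.63) = 5.4 × 10⁻⁴ → stable
  126–183 m: −αΔT+βΔS = −(1.3 × 10⁻⁴)(+5.6)+(7.3 × 10⁻⁴)(+0.01) = -7.2 × 10⁻⁴ → UNSTABLE
  183–245 m: −αΔT+βΔS = −(1.3 × 10⁻⁴)(-7.2)+(7.3 × 10⁻⁴)(+0.00) = 9.4 × 10⁻⁴ → stable
The 126–183 m interval has Δρ < 0: lighter water underlies denser water.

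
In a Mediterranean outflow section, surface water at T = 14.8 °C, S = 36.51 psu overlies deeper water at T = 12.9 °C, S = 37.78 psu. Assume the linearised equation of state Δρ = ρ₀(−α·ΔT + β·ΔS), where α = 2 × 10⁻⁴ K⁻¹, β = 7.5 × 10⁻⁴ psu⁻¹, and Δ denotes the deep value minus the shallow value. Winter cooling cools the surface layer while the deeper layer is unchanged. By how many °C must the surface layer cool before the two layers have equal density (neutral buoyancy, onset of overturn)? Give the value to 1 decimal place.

6.7 °C

Neutral buoyancy requires Δρ = 0, i.e. −α(T_deep − T_surf′) + β(S_deep − S_surf) = 0.
T_surf′ = T_deep − (β/α)·ΔS = 12.9 − (7.5 × 10⁻⁴/2 × 10⁻⁴)·(+1.27) = 8.137 °C.
Cooling required: 14.8 − (8.137) = 6.663 °C.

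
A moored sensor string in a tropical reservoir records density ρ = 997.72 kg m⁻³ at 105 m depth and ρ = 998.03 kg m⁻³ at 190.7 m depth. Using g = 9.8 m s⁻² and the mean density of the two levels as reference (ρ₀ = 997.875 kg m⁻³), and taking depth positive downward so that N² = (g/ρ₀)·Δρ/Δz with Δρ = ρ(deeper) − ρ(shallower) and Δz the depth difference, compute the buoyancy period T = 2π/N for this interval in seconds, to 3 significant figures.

1.05 × 10³ s

Δρ = 998.03 − 997.72 = 0.31 kg m⁻³ over Δz = 190.7 − 105 = 85.7 m.
N² = (9.8/997.875) × (0.31/85.7) = 3.5525 × 10⁻⁵ s⁻².
N = √(3.5525 × 10⁻⁵) = 5.9603 × 10⁻³ rad s⁻¹, so T = 2π/N = 1.0542 × 10³ s ≈ 1.05 × 10³ s.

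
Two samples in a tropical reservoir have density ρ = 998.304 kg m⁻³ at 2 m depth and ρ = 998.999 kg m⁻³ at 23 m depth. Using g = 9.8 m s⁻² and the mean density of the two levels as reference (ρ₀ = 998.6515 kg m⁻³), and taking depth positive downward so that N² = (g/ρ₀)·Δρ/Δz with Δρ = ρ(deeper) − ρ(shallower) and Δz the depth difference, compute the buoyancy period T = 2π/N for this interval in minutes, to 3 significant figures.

5.81 min

Δρ = 998.999 − 998.304 = 0.695 kg m⁻³ over Δz = 23 − 2 = 21 m.
N² = (9.8/998.6515) × (0.695/21) = 3.2477 × 10⁻⁴ s⁻².
N = √(3.2477 × 10⁻⁴) = 0.018021 rad s⁻¹, so T = 2π/N = 348.66 s = 5.8110 min ≈ 5.81 min.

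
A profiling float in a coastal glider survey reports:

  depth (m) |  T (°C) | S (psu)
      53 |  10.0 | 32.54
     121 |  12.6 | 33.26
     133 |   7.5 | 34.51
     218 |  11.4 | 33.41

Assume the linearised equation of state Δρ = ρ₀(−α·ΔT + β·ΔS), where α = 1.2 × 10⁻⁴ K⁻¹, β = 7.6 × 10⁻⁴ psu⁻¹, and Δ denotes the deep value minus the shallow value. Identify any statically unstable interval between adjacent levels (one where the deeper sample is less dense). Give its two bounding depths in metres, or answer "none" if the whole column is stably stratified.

Evaluate Δρ/ρ₀ = −αΔT + βΔS across each adjacent pair:
  53–121 m: −αΔT+βΔS = −(1.2 × 10⁻⁴)(+2.6)+(7.6 × 10⁻⁴)(+0.72) = 2.4 × 10⁻⁴ → stable
  121–133 m: −αΔT+βΔS = −(1.2 × 10⁻⁴)(-5.1)+(7.6 × 10⁻⁴)(+1.25) = 1.6 × 10⁻³ → stable
  133–218 m: −αΔT+βΔS = −(1.2 × 10⁻⁴)(+3.9)+(7.6 × 10⁻⁴)(-1.10) = -1.3 × 10⁻³ → UNSTABLE
The 133–218 m interval has Δρ < 0: lighter water underlies denser water.

133–218 m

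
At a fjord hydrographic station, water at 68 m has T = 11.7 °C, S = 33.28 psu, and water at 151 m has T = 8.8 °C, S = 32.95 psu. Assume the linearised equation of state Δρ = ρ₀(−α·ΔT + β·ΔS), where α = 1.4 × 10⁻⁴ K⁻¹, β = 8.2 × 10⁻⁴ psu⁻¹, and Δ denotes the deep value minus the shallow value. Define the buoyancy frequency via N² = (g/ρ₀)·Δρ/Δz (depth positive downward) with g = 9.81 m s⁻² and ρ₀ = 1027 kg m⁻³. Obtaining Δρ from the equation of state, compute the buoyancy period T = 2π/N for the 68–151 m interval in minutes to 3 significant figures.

26.2 min

ΔT = -2.9 K, ΔS = -0.33 psu (deep − shallow).
Δρ/ρ₀ = −αΔT + βΔS = 4.06 × 10⁻⁴ − 2.706 × 10⁻⁴ = 1.354 × 10⁻⁴, so Δρ ≈ 0.1391 kg m⁻³.
N² = (g/ρ₀)·Δρ/Δz = g·(Δρ/ρ₀)/Δz = 9.81 × 1.354 × 10⁻⁴ / 83 = 1.6003 × 10⁻⁵ s⁻².
N = √(1.6003 × 10⁻⁵) = 4.0004 × 10⁻³ rad s⁻¹ → T = 2π/N = 1.5706 × 10³ s = 26.177 min ≈ 26.2 min.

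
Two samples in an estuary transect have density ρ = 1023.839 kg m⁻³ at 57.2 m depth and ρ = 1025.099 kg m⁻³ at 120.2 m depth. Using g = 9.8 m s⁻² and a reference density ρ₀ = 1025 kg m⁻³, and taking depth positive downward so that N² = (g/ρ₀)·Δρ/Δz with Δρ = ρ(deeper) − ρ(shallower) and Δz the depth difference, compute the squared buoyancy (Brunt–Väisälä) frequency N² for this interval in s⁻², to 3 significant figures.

Δρ = 1025.099 − 1023.839 = 1.260 kg m⁻³ over Δz = 120.2 − 57.2 = 63 m.
N² = (9.8/1025) × (1.260/63) = 1.9122 × 10⁻⁴ s⁻² ≈ 1.91 × 10⁻⁴ s⁻².

1.91 × 10⁻⁴ s⁻²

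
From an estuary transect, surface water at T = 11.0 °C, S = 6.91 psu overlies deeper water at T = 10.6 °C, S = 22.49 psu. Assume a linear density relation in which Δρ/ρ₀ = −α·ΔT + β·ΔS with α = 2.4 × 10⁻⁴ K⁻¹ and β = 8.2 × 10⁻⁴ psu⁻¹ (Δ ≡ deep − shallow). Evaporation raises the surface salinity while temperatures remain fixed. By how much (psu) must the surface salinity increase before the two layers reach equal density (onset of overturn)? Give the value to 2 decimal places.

Neutral buoyancy requires −α(T_deep − T_surf) + β(S_deep − S_surf′) = 0.
S_surf′ = S_deep − (α/β)·ΔT = 22.49 − (2.4 × 10⁻⁴/8.2 × 10⁻⁴)·(-0.4) = 22.6071 psu.
Increase required: 22.6071 − 6.91 = 15.6971 psu.

15.70 psu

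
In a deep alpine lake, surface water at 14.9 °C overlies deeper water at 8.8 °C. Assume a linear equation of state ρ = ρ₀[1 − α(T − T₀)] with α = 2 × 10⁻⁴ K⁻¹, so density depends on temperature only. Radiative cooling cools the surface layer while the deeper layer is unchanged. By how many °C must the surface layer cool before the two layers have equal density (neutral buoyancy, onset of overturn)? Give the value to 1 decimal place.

6.1 °C

With temperature the only control, equal density requires T_surf′ = T_deep.
T_surf′ = 8.8 °C.
Cooling required: 14.9 − 8.8 = 6.1 °C.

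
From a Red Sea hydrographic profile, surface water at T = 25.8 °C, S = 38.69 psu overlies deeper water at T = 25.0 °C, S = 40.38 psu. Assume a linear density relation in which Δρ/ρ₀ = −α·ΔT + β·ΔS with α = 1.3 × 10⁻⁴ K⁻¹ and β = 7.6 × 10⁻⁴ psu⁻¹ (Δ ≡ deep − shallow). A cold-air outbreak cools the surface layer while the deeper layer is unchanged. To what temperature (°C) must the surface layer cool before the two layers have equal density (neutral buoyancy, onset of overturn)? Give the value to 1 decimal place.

Neutral buoyancy requires Δρ = 0, i.e. −α(T_deep − T_surf′) + β(S_deep − S_surf) = 0.
T_surf′ = T_deep − (β/α)·ΔS = 25.0 − (7.6 × 10⁻⁴/1.3 × 10⁻⁴)·(+1.69) = 15.120 °C.
Cooling required: 25.8 − (15.120) = 10.680 °C.

15.1 °C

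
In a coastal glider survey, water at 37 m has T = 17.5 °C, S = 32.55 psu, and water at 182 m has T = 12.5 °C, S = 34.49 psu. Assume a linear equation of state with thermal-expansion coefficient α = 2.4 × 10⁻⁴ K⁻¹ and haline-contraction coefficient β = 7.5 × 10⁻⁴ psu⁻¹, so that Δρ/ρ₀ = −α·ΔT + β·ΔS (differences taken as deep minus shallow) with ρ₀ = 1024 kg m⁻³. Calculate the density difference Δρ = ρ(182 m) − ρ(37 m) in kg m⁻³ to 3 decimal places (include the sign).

ΔT = -5.0 K, ΔS = +1.94 psu (deep − shallow).
Δρ/ρ₀ = −(2.4 × 10⁻⁴)(-5.0) + (7.5 × 10⁻⁴)(+1.94) = 2.655 × 10⁻³.
Δρ = 1024 × (2.655 × 10⁻³) = +2.719 kg m⁻³.
Positive Δρ: denser below, stable.

+2.719 kg m⁻³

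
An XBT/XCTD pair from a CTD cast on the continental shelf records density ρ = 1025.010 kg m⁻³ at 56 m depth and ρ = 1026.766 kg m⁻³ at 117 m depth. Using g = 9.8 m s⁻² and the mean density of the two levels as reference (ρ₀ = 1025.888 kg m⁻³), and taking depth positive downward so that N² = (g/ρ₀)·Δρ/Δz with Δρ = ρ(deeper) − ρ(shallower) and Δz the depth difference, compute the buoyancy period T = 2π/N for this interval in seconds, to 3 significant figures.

Δρ = 1026.766 − 1025.010 = 1.756 kg m⁻³ over Δz = 117 − 56 = 61 m.
N² = (9.8/1025.888) × (1.756/61) = 2.7499 × 10⁻⁴ s⁻².
N = √(2.7499 × 10⁻⁴) = 0.016583 rad s⁻¹, so T = 2π/N = 378.89 s ≈ 379 s.

379 s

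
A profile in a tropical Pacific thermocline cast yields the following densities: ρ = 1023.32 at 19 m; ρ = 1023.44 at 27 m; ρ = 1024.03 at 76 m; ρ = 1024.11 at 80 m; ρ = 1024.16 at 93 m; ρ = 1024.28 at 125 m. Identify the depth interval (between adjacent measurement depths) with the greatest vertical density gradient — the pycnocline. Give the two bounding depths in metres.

Compute the density gradient over each adjacent pair:
  19–27 m: Δρ/Δz = 0.12/8 = 0.015 kg m⁻⁴
  27–76 m: Δρ/Δz = 0.59/49 = 0.012 kg m⁻⁴
  76–80 m: Δρ/Δz = 0.08/4 = 0.020 kg m⁻⁴
  80–93 m: Δρ/Δz = 0.05/13 = 3.8 × 10⁻³ kg m⁻⁴
  93–125 m: Δρ/Δz = 0.12/32 = 3.7 × 10⁻³ kg m⁻⁴
The largest gradient is in the 76–80 m interval — the pycnocline.

76–80 m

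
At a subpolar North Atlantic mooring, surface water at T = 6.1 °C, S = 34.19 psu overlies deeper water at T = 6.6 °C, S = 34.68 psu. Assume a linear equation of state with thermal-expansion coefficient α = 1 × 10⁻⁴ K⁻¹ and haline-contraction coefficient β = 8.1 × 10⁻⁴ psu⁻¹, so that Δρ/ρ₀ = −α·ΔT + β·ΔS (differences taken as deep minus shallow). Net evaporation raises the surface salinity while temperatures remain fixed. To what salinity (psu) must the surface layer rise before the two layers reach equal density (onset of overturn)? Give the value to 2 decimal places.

Neutral buoyancy requires −α(T_deep − T_surf) + β(S_deep − S_surf′) = 0.
S_surf′ = S_deep − (α/β)·ΔT = 34.68 − (1 × 10⁻⁴/8.1 × 10⁻⁴)·(+0.5) = 34.6183 psu.
Increase required: 34.6183 − 34.19 = 0.4283 psu.

34.62 psu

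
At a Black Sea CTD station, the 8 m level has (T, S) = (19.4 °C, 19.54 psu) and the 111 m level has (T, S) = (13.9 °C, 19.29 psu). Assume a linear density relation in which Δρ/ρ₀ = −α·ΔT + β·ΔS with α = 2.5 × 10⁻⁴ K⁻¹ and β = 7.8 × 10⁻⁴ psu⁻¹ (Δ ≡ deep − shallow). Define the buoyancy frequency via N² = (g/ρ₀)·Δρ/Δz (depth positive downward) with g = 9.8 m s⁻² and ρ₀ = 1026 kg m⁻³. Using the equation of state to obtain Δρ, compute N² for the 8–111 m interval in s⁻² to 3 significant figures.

ΔT = -5.5 K, ΔS = -0.25 psu (deep − shallow).
Δρ/ρ₀ = −αΔT + βΔS = 1.375 × 10⁻³ − 1.95 × 10⁻⁴ = 1.18 × 10⁻³, so Δρ ≈ 1.211 kg m⁻³.
N² = (g/ρ₀)·Δρ/Δz = g·(Δρ/ρ₀)/Δz = 9.8 × 1.18 × 10⁻³ / 103 = 1.1227 × 10⁻⁴ s⁻² ≈ 1.12 × 10⁻⁴ s⁻².

1.12 × 10⁻⁴ s⁻²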